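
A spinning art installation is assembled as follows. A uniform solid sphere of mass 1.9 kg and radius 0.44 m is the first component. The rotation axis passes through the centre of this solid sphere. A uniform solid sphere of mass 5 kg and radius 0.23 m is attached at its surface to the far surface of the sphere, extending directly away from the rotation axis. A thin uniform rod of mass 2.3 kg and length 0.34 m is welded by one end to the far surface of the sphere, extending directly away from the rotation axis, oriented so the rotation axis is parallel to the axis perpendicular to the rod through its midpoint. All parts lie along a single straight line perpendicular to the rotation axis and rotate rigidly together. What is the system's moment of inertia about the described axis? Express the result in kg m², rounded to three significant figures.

Solid sphere: I_cm = (2/5)MR² = (2/5)(1.9)(0.44)² = 0.14714 kg m²; axis through the centre, so I = 0.14714 kg m².
Solid sphere: I_cm = (2/5)MR² = (2/5)(5)(0.23)² = 0.1058 kg m²; centre at d = 0.44 + 0.23 = 0.67 m, so the parallel axis theorem gives I = 0.1058 + (5)(0.67)² = 2.3503 kg m².
Thin rod: I_cm = (1/12)ML² = (1/12)(2.3)(0.34)² = 0.022157 kg m²; centre at d = 0.44 + 0.23 + 0.23 + 0.17 = 1.07 m, so the parallel axis theorem gives I = 0.022157 + (2.3)(1.07)² = 2.6554 kg m².
Total I = 0.14714 + 2.3503 + 2.6554 = 5.1529 kg m².

5.15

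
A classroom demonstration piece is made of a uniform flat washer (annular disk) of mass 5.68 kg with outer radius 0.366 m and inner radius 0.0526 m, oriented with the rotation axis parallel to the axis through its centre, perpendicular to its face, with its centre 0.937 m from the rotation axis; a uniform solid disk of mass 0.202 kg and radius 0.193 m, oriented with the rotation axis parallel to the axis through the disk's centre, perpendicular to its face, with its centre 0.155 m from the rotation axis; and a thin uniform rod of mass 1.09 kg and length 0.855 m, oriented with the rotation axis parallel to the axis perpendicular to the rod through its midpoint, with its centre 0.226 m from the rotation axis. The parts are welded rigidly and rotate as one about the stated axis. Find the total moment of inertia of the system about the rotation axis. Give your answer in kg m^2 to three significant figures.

Annular disk: I_cm = (1/2)M(R²+r²) = (1/2)(5.68)[(0.366)² + (0.0526)²] = 0.38829 kg m^2; centre at d = 0.937 m, so I = I_cm + Md² gives I = 0.38829 + (5.68)(0.937)² = 5.3752 kg m^2.
Solid disk: I_cm = (1/2)MR² = (1/2)(0.202)(0.193)² = 0.0037621 kg m^2; centre at d = 0.155 m, so I = I_cm + Md² gives I = 0.0037621 + (0.202)(0.155)² = 0.0086152 kg m^2.
Thin rod: I_cm = (1/12)ML² = (1/12)(1.09)(0.855)² = 0.066401 kg m^2; centre at d = 0.226 m, so I = I_cm + Md² gives I = 0.066401 + (1.09)(0.226)² = 0.12207 kg m^2.
Total I = 5.3752 + 0.0086152 + 0.12207 = 5.5058 kg m^2.

5.51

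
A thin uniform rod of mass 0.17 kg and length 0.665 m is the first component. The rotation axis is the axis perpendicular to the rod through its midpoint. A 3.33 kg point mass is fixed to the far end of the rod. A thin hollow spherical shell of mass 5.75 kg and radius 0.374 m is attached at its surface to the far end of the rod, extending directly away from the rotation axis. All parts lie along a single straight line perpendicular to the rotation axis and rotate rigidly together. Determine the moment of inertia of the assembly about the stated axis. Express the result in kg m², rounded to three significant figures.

Thin rod: I_cm = (1/12)ML² = (1/12)(0.17)(0.665)² = 0.0062649 kg m²; axis through the centre, so I = 0.0062649 kg m².
Point mass: I_cm = 0; centre at d = 0.3325 m, so I = I_cm + Md² gives I = 0 + (3.33)(0.3325)² = 0.36815 kg m².
Spherical shell: I_cm = (2/3)MR² = (2/3)(5.75)(0.374)² = 0.53619 kg m²; centre at d = 0.3325 + 0.374 = 0.7065 m, so I = I_cm + Md² gives I = 0.53619 + (5.75)(0.7065)² = 3.4063 kg m².
Total I = 0.0062649 + 0.36815 + 3.4063 = 3.7807 kg m².

3.78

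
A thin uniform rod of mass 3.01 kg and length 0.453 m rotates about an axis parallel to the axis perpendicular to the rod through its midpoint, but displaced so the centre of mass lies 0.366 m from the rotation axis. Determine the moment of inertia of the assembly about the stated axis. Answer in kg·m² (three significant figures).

I_cm = (1/12)ML² = (1/12)(3.01)(0.453)² = 0.051473 kg·m²; centre at d = 0.366 m, so the parallel axis theorem gives I = 0.051473 + (3.01)(0.366)² = 0.45468 kg·m².

0.455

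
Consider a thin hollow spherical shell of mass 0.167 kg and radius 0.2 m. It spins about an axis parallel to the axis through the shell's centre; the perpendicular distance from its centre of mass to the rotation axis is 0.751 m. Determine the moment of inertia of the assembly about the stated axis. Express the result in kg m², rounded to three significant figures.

0.0986

I_cm = (2/3)MR² = (2/3)(0.167)(0.2)² = 0.0044533 kg m²; centre at d = 0.751 m, so I = I_cm + Md² gives I = 0.0044533 + (0.167)(0.751)² = 0.098642 kg m².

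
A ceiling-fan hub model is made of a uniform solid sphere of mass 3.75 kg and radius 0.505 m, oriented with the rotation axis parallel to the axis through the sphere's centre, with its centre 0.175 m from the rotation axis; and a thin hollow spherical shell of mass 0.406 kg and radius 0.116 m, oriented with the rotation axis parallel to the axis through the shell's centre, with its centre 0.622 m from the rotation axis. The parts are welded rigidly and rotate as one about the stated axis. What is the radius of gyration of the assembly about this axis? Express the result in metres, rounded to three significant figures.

0.398

Solid sphere: I_cm = (2/5)MR² = (2/5)(3.75)(0.505)² = 0.38254 kg m^2; centre at d = 0.175 m, so I = I_cm + Md² gives I = 0.38254 + (3.75)(0.175)² = 0.49738 kg m^2.
Spherical shell: I_cm = (2/3)MR² = (2/3)(0.406)(0.116)² = 0.0036421 kg m^2; centre at d = 0.622 m, so I = I_cm + Md² gives I = 0.0036421 + (0.406)(0.622)² = 0.16072 kg m^2.
Total I = 0.6581 kg m^2; total mass M = 4.156 kg.
k = √(I/M) = √(0.6581/4.156) = 0.39793 m.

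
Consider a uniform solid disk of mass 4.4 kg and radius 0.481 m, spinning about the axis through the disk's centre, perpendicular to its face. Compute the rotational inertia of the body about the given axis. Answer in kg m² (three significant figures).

I_cm = (1/2)MR² = (1/2)(4.4)(0.481)² = 0.50899 kg m²; axis through the centre, so I = 0.50899 kg m².

0.509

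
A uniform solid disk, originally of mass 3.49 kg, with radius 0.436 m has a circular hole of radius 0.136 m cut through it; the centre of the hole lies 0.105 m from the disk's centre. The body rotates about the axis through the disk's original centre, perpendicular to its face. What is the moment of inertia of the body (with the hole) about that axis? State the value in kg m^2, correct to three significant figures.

0.325

Unpierced body about its centre: I₀ = (1/2)MR² = (1/2)(3.49)(0.436)² = 0.33172 kg m^2.
The removed disk has mass m = M·(r/R)² = (3.49)(0.136/0.436)² = 0.33957 kg (same uniform areal density).
Its moment of inertia about the rotation axis (parallel-axis theorem): I_hole = (1/2)mr² + md² = (1/2)(0.33957)(0.136)² + (0.33957)(0.105)² = 0.0068841 kg m^2.
Treating the hole as negative mass, I = I₀ − I_hole = 0.33172 − 0.0068841 = 0.32483 kg m^2.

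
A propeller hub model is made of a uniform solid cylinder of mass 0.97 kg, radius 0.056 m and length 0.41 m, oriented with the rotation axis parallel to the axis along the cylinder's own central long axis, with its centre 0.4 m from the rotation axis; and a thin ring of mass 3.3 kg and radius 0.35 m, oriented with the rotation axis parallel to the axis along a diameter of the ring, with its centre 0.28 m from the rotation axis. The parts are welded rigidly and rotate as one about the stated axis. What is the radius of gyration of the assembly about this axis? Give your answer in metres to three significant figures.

Solid cylinder: I_cm = (1/2)MR² = (1/2)(0.97)(0.056)² = 0.001521 kg m^2; centre at d = 0.4 m, so the parallel axis theorem gives I = 0.001521 + (0.97)(0.4)² = 0.15672 kg m^2.
Thin ring: I_cm = (1/2)MR² = (1/2)(3.3)(0.35)² = 0.20212 kg m^2; centre at d = 0.28 m, so the parallel axis theorem gives I = 0.20212 + (3.3)(0.28)² = 0.46084 kg m^2.
Total I = 0.61757 kg m^2; total mass M = 4.27 kg.
k = √(I/M) = √(0.61757/4.27) = 0.3803 m.

0.380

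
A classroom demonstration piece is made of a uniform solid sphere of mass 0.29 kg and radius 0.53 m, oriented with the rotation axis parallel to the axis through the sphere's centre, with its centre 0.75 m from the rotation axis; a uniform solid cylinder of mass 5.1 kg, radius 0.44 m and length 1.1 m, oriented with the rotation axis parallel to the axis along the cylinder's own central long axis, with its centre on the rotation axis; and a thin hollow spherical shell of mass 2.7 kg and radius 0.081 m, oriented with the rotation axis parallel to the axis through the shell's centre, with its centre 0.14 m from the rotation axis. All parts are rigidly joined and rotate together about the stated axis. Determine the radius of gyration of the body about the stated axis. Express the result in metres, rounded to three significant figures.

Solid sphere: I_cm = (2/5)MR² = (2/5)(0.29)(0.53)² = 0.032584 kg m²; centre at d = 0.75 m, so the parallel axis theorem gives I = 0.032584 + (0.29)(0.75)² = 0.19571 kg m².
Solid cylinder: I_cm = (1/2)MR² = (1/2)(5.1)(0.44)² = 0.49368 kg m²; axis through the centre, so I = 0.49368 kg m².
Spherical shell: I_cm = (2/3)MR² = (2/3)(2.7)(0.081)² = 0.01181 kg m²; centre at d = 0.14 m, so the parallel axis theorem gives I = 0.01181 + (2.7)(0.14)² = 0.06473 kg m².
Total I = 0.75412 kg m²; total mass M = 8.09 kg.
k = √(I/M) = √(0.75412/8.09) = 0.30531 m.

0.305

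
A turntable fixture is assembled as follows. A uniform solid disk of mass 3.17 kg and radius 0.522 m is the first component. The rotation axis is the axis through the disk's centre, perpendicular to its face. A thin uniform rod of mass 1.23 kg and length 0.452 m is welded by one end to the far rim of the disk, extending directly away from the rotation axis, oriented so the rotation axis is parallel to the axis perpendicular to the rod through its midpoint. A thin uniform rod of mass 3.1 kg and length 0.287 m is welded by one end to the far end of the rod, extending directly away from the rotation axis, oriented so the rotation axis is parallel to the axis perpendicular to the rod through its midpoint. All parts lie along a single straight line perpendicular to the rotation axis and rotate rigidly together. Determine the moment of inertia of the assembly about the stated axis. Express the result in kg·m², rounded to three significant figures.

5.03

Solid disk: I_cm = (1/2)MR² = (1/2)(3.17)(0.522)² = 0.43189 kg·m²; axis through the centre, so I = 0.43189 kg·m².
Thin rod: I_cm = (1/12)ML² = (1/12)(1.23)(0.452)² = 0.020941 kg·m²; centre at d = 0.522 + 0.226 = 0.748 m, so I = I_cm + Md² gives I = 0.020941 + (1.23)(0.748)² = 0.70913 kg·m².
Thin rod: I_cm = (1/12)ML² = (1/12)(3.1)(0.287)² = 0.021279 kg·m²; centre at d = 0.522 + 0.226 + 0.226 + 0.1435 = 1.1175 m, so I = I_cm + Md² gives I = 0.021279 + (3.1)(1.1175)² = 3.8926 kg·m².
Total I = 0.43189 + 0.70913 + 3.8926 = 5.0336 kg·m².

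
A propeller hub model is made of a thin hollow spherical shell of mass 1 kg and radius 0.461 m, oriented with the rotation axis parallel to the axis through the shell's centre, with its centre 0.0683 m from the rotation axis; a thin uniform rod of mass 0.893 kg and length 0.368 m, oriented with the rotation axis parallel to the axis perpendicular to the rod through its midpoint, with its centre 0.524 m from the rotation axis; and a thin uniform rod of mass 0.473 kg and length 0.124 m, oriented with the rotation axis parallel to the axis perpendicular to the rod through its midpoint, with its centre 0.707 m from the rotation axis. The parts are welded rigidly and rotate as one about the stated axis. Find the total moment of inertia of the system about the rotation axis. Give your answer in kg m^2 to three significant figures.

0.639

Spherical shell: I_cm = (2/3)MR² = (2/3)(1)(0.461)² = 0.14168 kg m^2; centre at d = 0.0683 m, so the parallel axis theorem gives I = 0.14168 + (1)(0.0683)² = 0.14635 kg m^2.
Thin rod: I_cm = (1/12)ML² = (1/12)(0.893)(0.368)² = 0.010078 kg m^2; centre at d = 0.524 m, so the parallel axis theorem gives I = 0.010078 + (0.893)(0.524)² = 0.25527 kg m^2.
Thin rod: I_cm = (1/12)ML² = (1/12)(0.473)(0.124)² = 0.00060607 kg m^2; centre at d = 0.707 m, so the parallel axis theorem gives I = 0.00060607 + (0.473)(0.707)² = 0.23703 kg m^2.
Total I = 0.14635 + 0.25527 + 0.23703 = 0.63865 kg m^2.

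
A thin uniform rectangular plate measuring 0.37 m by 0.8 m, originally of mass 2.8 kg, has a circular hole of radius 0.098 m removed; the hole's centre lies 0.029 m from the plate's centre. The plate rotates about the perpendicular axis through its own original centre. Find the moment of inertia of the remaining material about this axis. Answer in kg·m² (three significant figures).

Unpierced body about its centre: I₀ = (1/12)M(a²+b²) = (1/12)(2.8)[(0.37)² + (0.8)²] = 0.18128 kg·m².
The removed disk has mass m = M·πr²/(ab) = (2.8)·π(0.098)²/(0.37·0.8) = 0.28541 kg (same uniform areal density).
Its moment of inertia about the rotation axis (parallel-axis theorem): I_hole = (1/2)mr² + md² = (1/2)(0.28541)(0.098)² + (0.28541)(0.029)² = 0.0016106 kg·m².
Treating the hole as negative mass, I = I₀ − I_hole = 0.18128 − 0.0016106 = 0.17967 kg·m².

0.180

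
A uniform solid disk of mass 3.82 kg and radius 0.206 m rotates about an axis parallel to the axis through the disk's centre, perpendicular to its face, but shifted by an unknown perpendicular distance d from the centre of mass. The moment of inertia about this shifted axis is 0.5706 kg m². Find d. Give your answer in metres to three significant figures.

About the centre-of-mass axis, I_cm = (1/2)MR² = (1/2)(3.82)(0.206)² = 0.081053 kg m².
Parallel axis theorem: I = I_cm + Md², so Md² = 0.5706 − 0.081053 = 0.48955 kg m².
d = √(0.48955 / 3.82) = 0.35799 m.

0.358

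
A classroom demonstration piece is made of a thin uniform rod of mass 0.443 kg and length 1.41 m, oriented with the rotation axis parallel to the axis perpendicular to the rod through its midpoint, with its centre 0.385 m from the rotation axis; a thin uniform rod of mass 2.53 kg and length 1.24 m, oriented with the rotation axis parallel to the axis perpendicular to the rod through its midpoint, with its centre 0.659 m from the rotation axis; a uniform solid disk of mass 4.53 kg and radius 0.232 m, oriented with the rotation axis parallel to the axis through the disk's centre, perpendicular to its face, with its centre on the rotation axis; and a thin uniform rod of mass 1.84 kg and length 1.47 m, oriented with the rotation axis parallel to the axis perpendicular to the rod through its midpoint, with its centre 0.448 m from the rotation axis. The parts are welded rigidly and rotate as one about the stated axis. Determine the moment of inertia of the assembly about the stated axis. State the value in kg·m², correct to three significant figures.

2.38

Thin rod: I_cm = (1/12)ML² = (1/12)(0.443)(1.41)² = 0.073394 kg·m²; centre at d = 0.385 m, so I = I_cm + Md² gives I = 0.073394 + (0.443)(0.385)² = 0.13906 kg·m².
Thin rod: I_cm = (1/12)ML² = (1/12)(2.53)(1.24)² = 0.32418 kg·m²; centre at d = 0.659 m, so I = I_cm + Md² gives I = 0.32418 + (2.53)(0.659)² = 1.4229 kg·m².
Solid disk: I_cm = (1/2)MR² = (1/2)(4.53)(0.232)² = 0.12191 kg·m²; axis through the centre, so I = 0.12191 kg·m².
Thin rod: I_cm = (1/12)ML² = (1/12)(1.84)(1.47)² = 0.33134 kg·m²; centre at d = 0.448 m, so I = I_cm + Md² gives I = 0.33134 + (1.84)(0.448)² = 0.70063 kg·m².
Total I = 0.13906 + 1.4229 + 0.12191 + 0.70063 = 2.3845 kg·m².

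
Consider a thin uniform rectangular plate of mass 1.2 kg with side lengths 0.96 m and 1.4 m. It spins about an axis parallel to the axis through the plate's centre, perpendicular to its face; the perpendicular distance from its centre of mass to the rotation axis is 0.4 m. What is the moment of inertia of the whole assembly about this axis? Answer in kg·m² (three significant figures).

I_cm = (1/12)M(a²+b²) = (1/12)(1.2)[(0.96)² + (1.4)²] = 0.28816 kg·m²; centre at d = 0.4 m, so the parallel axis theorem gives I = 0.28816 + (1.2)(0.4)² = 0.48016 kg·m².

0.480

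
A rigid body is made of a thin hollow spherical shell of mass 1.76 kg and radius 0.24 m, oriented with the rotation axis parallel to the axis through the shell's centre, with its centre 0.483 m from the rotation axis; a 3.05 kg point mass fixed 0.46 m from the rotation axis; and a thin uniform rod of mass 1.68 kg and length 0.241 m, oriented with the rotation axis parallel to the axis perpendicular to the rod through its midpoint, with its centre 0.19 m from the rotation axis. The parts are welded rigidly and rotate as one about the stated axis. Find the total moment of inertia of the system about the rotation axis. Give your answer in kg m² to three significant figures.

1.19

Spherical shell: I_cm = (2/3)MR² = (2/3)(1.76)(0.24)² = 0.067584 kg m²; centre at d = 0.483 m, so I = I_cm + Md² gives I = 0.067584 + (1.76)(0.483)² = 0.47817 kg m².
Point mass: I_cm = 0; centre at d = 0.46 m, so I = I_cm + Md² gives I = 0 + (3.05)(0.46)² = 0.64538 kg m².
Thin rod: I_cm = (1/12)ML² = (1/12)(1.68)(0.241)² = 0.0081313 kg m²; centre at d = 0.19 m, so I = I_cm + Md² gives I = 0.0081313 + (1.68)(0.19)² = 0.068779 kg m².
Total I = 0.47817 + 0.64538 + 0.068779 = 1.1923 kg m².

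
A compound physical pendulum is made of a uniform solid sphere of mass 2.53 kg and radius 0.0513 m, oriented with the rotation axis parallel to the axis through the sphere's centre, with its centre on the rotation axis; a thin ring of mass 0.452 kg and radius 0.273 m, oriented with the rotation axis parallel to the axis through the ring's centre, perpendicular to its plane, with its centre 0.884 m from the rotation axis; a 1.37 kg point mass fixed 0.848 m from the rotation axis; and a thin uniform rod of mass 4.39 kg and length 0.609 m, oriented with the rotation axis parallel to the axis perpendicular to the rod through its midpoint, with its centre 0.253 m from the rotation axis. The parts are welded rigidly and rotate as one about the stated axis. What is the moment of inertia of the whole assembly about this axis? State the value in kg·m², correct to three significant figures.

1.79

Solid sphere: I_cm = (2/5)MR² = (2/5)(2.53)(0.0513)² = 0.0026633 kg·m²; axis through the centre, so I = 0.0026633 kg·m².
Thin ring: I_cm = MR² = (0.452)(0.273)² = 0.033687 kg·m²; centre at d = 0.884 m, so the parallel axis theorem gives I = 0.033687 + (0.452)(0.884)² = 0.38691 kg·m².
Point mass: I_cm = 0; centre at d = 0.848 m, so the parallel axis theorem gives I = 0 + (1.37)(0.848)² = 0.98517 kg·m².
Thin rod: I_cm = (1/12)ML² = (1/12)(4.39)(0.609)² = 0.13568 kg·m²; centre at d = 0.253 m, so the parallel axis theorem gives I = 0.13568 + (4.39)(0.253)² = 0.41668 kg·m².
Total I = 0.0026633 + 0.38691 + 0.98517 + 0.41668 = 1.7914 kg·m².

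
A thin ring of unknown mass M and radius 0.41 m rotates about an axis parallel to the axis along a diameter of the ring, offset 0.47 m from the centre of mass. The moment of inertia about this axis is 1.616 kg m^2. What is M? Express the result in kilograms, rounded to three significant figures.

I = I_cm + Md² = (1/2)MR² + Md² = M·[0.5·(0.41)² + (0.47)²] = M·0.30495.
So M = 1.616 / 0.30495 = 5.2992 kg.

5.30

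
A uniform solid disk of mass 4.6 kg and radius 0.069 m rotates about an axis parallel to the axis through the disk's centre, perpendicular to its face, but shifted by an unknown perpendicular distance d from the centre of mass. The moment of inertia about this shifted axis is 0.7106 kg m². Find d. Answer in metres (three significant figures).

About the centre-of-mass axis, I_cm = (1/2)MR² = (1/2)(4.6)(0.069)² = 0.01095 kg m².
Parallel axis theorem: I = I_cm + Md², so Md² = 0.7106 − 0.01095 = 0.69965 kg m².
d = √(0.69965 / 4.6) = 0.39 m.

0.390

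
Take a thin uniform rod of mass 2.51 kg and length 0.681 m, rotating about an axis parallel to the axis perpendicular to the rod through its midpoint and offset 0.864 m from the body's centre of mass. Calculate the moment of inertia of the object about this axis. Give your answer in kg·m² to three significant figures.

I_cm = (1/12)ML² = (1/12)(2.51)(0.681)² = 0.097003 kg·m²; centre at d = 0.864 m, so I = I_cm + Md² gives I = 0.097003 + (2.51)(0.864)² = 1.9707 kg·m².

1.97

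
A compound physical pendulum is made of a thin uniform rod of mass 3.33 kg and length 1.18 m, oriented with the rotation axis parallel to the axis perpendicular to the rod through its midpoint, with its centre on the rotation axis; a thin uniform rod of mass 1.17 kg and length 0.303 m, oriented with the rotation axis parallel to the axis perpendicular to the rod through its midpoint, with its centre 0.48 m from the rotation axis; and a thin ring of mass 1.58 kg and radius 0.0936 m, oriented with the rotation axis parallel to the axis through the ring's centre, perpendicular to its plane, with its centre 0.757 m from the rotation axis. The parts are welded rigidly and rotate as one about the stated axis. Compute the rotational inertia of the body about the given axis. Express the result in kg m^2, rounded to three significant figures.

Thin rod: I_cm = (1/12)ML² = (1/12)(3.33)(1.18)² = 0.38639 kg m^2; axis through the centre, so I = 0.38639 kg m^2.
Thin rod: I_cm = (1/12)ML² = (1/12)(1.17)(0.303)² = 0.0089514 kg m^2; centre at d = 0.48 m, so I = I_cm + Md² gives I = 0.0089514 + (1.17)(0.48)² = 0.27852 kg m^2.
Thin ring: I_cm = MR² = (1.58)(0.0936)² = 0.013842 kg m^2; centre at d = 0.757 m, so I = I_cm + Md² gives I = 0.013842 + (1.58)(0.757)² = 0.91926 kg m^2.
Total I = 0.38639 + 0.27852 + 0.91926 = 1.5842 kg m^2.

1.58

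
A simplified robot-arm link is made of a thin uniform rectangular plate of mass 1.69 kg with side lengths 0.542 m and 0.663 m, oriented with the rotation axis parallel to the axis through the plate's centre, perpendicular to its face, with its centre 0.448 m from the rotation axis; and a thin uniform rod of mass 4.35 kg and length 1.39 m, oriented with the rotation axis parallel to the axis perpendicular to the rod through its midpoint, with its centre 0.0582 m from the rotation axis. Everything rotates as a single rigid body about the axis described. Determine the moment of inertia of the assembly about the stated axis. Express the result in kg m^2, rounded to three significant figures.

Rectangular plate: I_cm = (1/12)M(a²+b²) = (1/12)(1.69)[(0.542)² + (0.663)²] = 0.10328 kg m^2; centre at d = 0.448 m, so I = I_cm + Md² gives I = 0.10328 + (1.69)(0.448)² = 0.44247 kg m^2.
Thin rod: I_cm = (1/12)ML² = (1/12)(4.35)(1.39)² = 0.70039 kg m^2; centre at d = 0.0582 m, so I = I_cm + Md² gives I = 0.70039 + (4.35)(0.0582)² = 0.71512 kg m^2.
Total I = 0.44247 + 0.71512 = 1.1576 kg m^2.

1.16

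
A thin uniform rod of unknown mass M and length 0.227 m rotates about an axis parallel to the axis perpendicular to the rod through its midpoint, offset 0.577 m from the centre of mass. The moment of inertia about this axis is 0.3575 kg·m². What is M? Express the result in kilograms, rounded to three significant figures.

I = I_cm + Md² = (1/12)ML² + Md² = M·[0.0833333·(0.227)² + (0.577)²] = M·0.33722.
So M = 0.3575 / 0.33722 = 1.0601 kg.

1.06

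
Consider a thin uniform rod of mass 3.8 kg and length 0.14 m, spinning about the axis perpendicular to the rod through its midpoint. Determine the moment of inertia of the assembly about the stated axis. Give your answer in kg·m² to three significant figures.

0.00621

I_cm = (1/12)ML² = (1/12)(3.8)(0.14)² = 0.0062067 kg·m²; axis through the centre, so I = 0.0062067 kg·m².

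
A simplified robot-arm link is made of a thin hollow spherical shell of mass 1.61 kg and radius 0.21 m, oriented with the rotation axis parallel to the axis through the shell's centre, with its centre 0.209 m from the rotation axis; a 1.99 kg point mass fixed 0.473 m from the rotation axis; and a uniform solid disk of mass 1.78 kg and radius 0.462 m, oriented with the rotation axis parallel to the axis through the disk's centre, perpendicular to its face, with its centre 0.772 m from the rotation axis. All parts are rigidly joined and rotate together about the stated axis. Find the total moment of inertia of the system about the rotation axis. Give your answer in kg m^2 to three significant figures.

Spherical shell: I_cm = (2/3)MR² = (2/3)(1.61)(0.21)² = 0.047334 kg m^2; centre at d = 0.209 m, so I = I_cm + Md² gives I = 0.047334 + (1.61)(0.209)² = 0.11766 kg m^2.
Point mass: I_cm = 0; centre at d = 0.473 m, so I = I_cm + Md² gives I = 0 + (1.99)(0.473)² = 0.44522 kg m^2.
Solid disk: I_cm = (1/2)MR² = (1/2)(1.78)(0.462)² = 0.18997 kg m^2; centre at d = 0.772 m, so I = I_cm + Md² gives I = 0.18997 + (1.78)(0.772)² = 1.2508 kg m^2.
Total I = 0.11766 + 0.44522 + 1.2508 = 1.8137 kg m^2.

1.81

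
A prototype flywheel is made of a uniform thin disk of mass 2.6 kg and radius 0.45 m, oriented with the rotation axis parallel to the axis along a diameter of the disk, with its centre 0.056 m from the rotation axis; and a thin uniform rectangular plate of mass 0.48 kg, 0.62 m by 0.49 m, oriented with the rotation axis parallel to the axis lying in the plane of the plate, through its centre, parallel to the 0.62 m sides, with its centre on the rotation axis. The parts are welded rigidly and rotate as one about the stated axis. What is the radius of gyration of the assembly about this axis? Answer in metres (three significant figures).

0.220

Thin disk: I_cm = (1/4)MR² = (1/4)(2.6)(0.45)² = 0.13163 kg m²; centre at d = 0.056 m, so the parallel axis theorem gives I = 0.13163 + (2.6)(0.056)² = 0.13978 kg m².
Rectangular plate: I_cm = (1/12)Mb² = (1/12)(0.48)(0.49)² = 0.009604 kg m²; axis through the centre, so I = 0.009604 kg m².
Total I = 0.14938 kg m²; total mass M = 3.08 kg.
k = √(I/M) = √(0.14938/3.08) = 0.22023 m.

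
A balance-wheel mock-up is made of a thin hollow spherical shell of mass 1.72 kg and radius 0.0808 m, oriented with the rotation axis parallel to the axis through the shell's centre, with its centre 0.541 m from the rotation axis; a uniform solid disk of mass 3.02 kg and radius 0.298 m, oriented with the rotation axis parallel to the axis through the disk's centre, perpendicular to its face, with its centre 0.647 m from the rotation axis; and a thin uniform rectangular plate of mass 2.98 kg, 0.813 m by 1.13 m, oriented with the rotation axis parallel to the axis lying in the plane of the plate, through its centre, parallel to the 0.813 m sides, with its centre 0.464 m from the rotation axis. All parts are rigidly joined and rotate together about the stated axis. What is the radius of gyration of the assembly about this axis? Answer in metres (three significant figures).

0.609

Spherical shell: I_cm = (2/3)MR² = (2/3)(1.72)(0.0808)² = 0.0074862 kg·m²; centre at d = 0.541 m, so the parallel axis theorem gives I = 0.0074862 + (1.72)(0.541)² = 0.5109 kg·m².
Solid disk: I_cm = (1/2)MR² = (1/2)(3.02)(0.298)² = 0.13409 kg·m²; centre at d = 0.647 m, so the parallel axis theorem gives I = 0.13409 + (3.02)(0.647)² = 1.3983 kg·m².
Rectangular plate: I_cm = (1/12)Mb² = (1/12)(2.98)(1.13)² = 0.3171 kg·m²; centre at d = 0.464 m, so the parallel axis theorem gives I = 0.3171 + (2.98)(0.464)² = 0.95868 kg·m².
Total I = 2.8679 kg·m²; total mass M = 7.72 kg.
k = √(I/M) = √(2.8679/7.72) = 0.6095 m.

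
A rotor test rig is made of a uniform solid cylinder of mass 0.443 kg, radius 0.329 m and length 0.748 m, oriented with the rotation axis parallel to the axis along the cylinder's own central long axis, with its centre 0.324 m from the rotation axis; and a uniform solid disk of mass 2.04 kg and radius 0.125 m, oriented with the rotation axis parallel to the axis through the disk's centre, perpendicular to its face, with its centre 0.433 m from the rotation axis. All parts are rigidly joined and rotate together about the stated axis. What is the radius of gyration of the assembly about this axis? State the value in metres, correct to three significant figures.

0.435

Solid cylinder: I_cm = (1/2)MR² = (1/2)(0.443)(0.329)² = 0.023975 kg·m²; centre at d = 0.324 m, so the parallel axis theorem gives I = 0.023975 + (0.443)(0.324)² = 0.07048 kg·m².
Solid disk: I_cm = (1/2)MR² = (1/2)(2.04)(0.125)² = 0.015938 kg·m²; centre at d = 0.433 m, so the parallel axis theorem gives I = 0.015938 + (2.04)(0.433)² = 0.39842 kg·m².
Total I = 0.46889 kg·m²; total mass M = 2.483 kg.
k = √(I/M) = √(0.46889/2.483) = 0.43456 m.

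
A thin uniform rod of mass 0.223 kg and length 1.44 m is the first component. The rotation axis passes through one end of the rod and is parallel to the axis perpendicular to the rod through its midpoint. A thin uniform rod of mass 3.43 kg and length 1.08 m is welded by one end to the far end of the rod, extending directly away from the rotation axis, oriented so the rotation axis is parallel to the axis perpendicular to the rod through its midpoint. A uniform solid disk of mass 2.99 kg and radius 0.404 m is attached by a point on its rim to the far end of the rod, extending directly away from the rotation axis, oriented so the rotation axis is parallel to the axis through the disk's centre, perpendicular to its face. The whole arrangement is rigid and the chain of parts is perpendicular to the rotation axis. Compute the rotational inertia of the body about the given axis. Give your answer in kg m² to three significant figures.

39.7

Thin rod: I_cm = (1/12)ML² = (1/12)(0.223)(1.44)² = 0.038534 kg m²; centre at d = 0.72 m, so the parallel axis theorem gives I = 0.038534 + (0.223)(0.72)² = 0.15414 kg m².
Thin rod: I_cm = (1/12)ML² = (1/12)(3.43)(1.08)² = 0.3334 kg m²; centre at d = 0.72 + 0.72 + 0.54 = 1.98 m, so the parallel axis theorem gives I = 0.3334 + (3.43)(1.98)² = 13.78 kg m².
Solid disk: I_cm = (1/2)MR² = (1/2)(2.99)(0.404)² = 0.24401 kg m²; centre at d = 0.72 + 0.72 + 0.54 + 0.54 + 0.404 = 2.924 m, so the parallel axis theorem gives I = 0.24401 + (2.99)(2.924)² = 25.808 kg m².
Total I = 0.15414 + 13.78 + 25.808 = 39.742 kg m².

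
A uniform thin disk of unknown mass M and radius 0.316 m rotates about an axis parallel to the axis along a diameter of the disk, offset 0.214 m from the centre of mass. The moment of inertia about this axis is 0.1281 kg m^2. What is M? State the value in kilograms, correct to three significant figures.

I = I_cm + Md² = (1/4)MR² + Md² = M·[0.25·(0.316)² + (0.214)²] = M·0.07076.
So M = 0.1281 / 0.07076 = 1.8103 kg.

1.81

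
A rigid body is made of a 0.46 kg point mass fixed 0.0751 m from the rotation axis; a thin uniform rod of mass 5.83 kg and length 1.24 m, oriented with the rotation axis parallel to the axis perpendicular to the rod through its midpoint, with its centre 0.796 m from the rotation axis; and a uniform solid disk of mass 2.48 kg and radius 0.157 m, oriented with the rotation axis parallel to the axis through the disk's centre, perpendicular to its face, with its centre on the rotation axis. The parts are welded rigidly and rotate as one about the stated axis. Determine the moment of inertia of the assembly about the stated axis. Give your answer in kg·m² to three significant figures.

Point mass: I_cm = 0; centre at d = 0.0751 m, so the parallel axis theorem gives I = 0 + (0.46)(0.0751)² = 0.0025944 kg·m².
Thin rod: I_cm = (1/12)ML² = (1/12)(5.83)(1.24)² = 0.74702 kg·m²; centre at d = 0.796 m, so the parallel axis theorem gives I = 0.74702 + (5.83)(0.796)² = 4.441 kg·m².
Solid disk: I_cm = (1/2)MR² = (1/2)(2.48)(0.157)² = 0.030565 kg·m²; axis through the centre, so I = 0.030565 kg·m².
Total I = 0.0025944 + 4.441 + 0.030565 = 4.4742 kg·m².

4.47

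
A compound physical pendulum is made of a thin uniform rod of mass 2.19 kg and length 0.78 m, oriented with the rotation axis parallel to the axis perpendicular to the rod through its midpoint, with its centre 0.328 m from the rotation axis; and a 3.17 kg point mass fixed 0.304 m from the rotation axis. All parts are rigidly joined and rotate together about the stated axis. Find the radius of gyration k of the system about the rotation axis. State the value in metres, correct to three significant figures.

Thin rod: I_cm = (1/12)ML² = (1/12)(2.19)(0.78)² = 0.11103 kg m^2; centre at d = 0.328 m, so the parallel axis theorem gives I = 0.11103 + (2.19)(0.328)² = 0.34664 kg m^2.
Point mass: I_cm = 0; centre at d = 0.304 m, so the parallel axis theorem gives I = 0 + (3.17)(0.304)² = 0.29296 kg m^2.
Total I = 0.6396 kg m^2; total mass M = 5.36 kg.
k = √(I/M) = √(0.6396/5.36) = 0.34544 m.

0.345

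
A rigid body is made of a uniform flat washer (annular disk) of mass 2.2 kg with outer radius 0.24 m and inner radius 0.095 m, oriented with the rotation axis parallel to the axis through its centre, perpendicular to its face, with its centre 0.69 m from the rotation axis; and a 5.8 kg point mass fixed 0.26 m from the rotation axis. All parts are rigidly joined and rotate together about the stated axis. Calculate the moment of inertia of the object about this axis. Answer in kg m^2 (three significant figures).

Annular disk: I_cm = (1/2)M(R²+r²) = (1/2)(2.2)[(0.24)² + (0.095)²] = 0.073288 kg m^2; centre at d = 0.69 m, so the parallel axis theorem gives I = 0.073288 + (2.2)(0.69)² = 1.1207 kg m^2.
Point mass: I_cm = 0; centre at d = 0.26 m, so the parallel axis theorem gives I = 0 + (5.8)(0.26)² = 0.39208 kg m^2.
Total I = 1.1207 + 0.39208 = 1.5128 kg m^2.

1.51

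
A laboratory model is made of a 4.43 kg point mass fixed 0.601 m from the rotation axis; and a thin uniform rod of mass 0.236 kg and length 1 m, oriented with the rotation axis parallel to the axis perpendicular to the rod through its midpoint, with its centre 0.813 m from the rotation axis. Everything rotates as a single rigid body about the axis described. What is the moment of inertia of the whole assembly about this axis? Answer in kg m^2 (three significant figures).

Point mass: I_cm = 0; centre at d = 0.601 m, so I = I_cm + Md² gives I = 0 + (4.43)(0.601)² = 1.6001 kg m^2.
Thin rod: I_cm = (1/12)ML² = (1/12)(0.236)(1)² = 0.019667 kg m^2; centre at d = 0.813 m, so I = I_cm + Md² gives I = 0.019667 + (0.236)(0.813)² = 0.17566 kg m^2.
Total I = 1.6001 + 0.17566 = 1.7758 kg m^2.

1.78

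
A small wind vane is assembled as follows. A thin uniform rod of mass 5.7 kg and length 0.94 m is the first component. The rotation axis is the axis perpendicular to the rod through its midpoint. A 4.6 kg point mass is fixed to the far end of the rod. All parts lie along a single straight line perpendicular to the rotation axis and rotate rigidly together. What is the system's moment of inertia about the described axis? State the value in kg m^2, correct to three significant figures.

Thin rod: I_cm = (1/12)ML² = (1/12)(5.7)(0.94)² = 0.41971 kg m^2; axis through the centre, so I = 0.41971 kg m^2.
Point mass: I_cm = 0; centre at d = 0.47 m, so I = I_cm + Md² gives I = 0 + (4.6)(0.47)² = 1.0161 kg m^2.
Total I = 0.41971 + 1.0161 = 1.4358 kg m^2.

1.44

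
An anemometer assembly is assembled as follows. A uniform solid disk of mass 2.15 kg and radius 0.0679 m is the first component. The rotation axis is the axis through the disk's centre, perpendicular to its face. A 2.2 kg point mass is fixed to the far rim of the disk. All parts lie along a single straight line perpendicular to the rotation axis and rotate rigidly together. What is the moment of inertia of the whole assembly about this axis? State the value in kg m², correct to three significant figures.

Solid disk: I_cm = (1/2)MR² = (1/2)(2.15)(0.0679)² = 0.0049562 kg m²; axis through the centre, so I = 0.0049562 kg m².
Point mass: I_cm = 0; centre at d = 0.0679 m, so I = I_cm + Md² gives I = 0 + (2.2)(0.0679)² = 0.010143 kg m².
Total I = 0.0049562 + 0.010143 = 0.015099 kg m².

0.0151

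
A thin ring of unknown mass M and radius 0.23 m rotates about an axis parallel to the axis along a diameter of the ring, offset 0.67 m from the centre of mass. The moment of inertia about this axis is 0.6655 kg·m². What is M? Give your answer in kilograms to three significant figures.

I = I_cm + Md² = (1/2)MR² + Md² = M·[0.5·(0.23)² + (0.67)²] = M·0.47535.
So M = 0.6655 / 0.47535 = 1.4 kg.

1.40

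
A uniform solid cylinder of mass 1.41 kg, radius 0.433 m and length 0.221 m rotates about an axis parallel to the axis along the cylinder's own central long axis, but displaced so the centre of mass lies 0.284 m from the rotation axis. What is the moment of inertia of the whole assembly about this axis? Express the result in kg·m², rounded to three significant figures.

I_cm = (1/2)MR² = (1/2)(1.41)(0.433)² = 0.13218 kg·m²; centre at d = 0.284 m, so I = I_cm + Md² gives I = 0.13218 + (1.41)(0.284)² = 0.2459 kg·m².

0.246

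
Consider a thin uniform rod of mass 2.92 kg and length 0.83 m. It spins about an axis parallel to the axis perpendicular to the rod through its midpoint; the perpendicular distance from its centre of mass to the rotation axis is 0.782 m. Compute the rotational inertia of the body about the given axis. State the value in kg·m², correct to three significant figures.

I_cm = (1/12)ML² = (1/12)(2.92)(0.83)² = 0.16763 kg·m²; centre at d = 0.782 m, so the parallel axis theorem gives I = 0.16763 + (2.92)(0.782)² = 1.9533 kg·m².

1.95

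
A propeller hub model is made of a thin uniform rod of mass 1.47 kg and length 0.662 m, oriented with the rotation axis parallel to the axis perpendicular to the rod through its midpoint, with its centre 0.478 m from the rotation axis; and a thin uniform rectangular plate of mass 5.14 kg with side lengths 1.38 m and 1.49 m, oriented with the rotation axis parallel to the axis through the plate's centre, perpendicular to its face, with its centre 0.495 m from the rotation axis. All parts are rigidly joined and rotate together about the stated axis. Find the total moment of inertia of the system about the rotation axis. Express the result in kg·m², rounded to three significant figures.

3.42

Thin rod: I_cm = (1/12)ML² = (1/12)(1.47)(0.662)² = 0.053685 kg·m²; centre at d = 0.478 m, so the parallel axis theorem gives I = 0.053685 + (1.47)(0.478)² = 0.38956 kg·m².
Rectangular plate: I_cm = (1/12)M(a²+b²) = (1/12)(5.14)[(1.38)² + (1.49)²] = 1.7667 kg·m²; centre at d = 0.495 m, so the parallel axis theorem gives I = 1.7667 + (5.14)(0.495)² = 3.0261 kg·m².
Total I = 0.38956 + 3.0261 = 3.4156 kg·m².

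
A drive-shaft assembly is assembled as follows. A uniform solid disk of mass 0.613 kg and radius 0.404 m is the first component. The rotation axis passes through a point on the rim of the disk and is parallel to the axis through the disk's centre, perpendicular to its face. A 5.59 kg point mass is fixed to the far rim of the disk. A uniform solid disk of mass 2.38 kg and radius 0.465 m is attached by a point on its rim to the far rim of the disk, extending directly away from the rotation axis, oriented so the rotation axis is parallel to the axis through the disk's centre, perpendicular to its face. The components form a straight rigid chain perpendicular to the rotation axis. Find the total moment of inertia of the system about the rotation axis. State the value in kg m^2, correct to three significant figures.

7.91

Solid disk: I_cm = (1/2)MR² = (1/2)(0.613)(0.404)² = 0.050026 kg m^2; centre at d = 0.404 m, so the parallel axis theorem gives I = 0.050026 + (0.613)(0.404)² = 0.15008 kg m^2.
Point mass: I_cm = 0; centre at d = 0.404 + 0.404 = 0.808 m, so the parallel axis theorem gives I = 0 + (5.59)(0.808)² = 3.6495 kg m^2.
Solid disk: I_cm = (1/2)MR² = (1/2)(2.38)(0.465)² = 0.25731 kg m^2; centre at d = 0.404 + 0.404 + 0.465 = 1.273 m, so the parallel axis theorem gives I = 0.25731 + (2.38)(1.273)² = 4.1142 kg m^2.
Total I = 0.15008 + 3.6495 + 4.1142 = 7.9138 kg m^2.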